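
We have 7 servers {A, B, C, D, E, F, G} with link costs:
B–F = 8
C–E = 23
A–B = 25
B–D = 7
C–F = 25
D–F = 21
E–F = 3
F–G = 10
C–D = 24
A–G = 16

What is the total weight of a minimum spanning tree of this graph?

Prim's algorithm from C:
Step 1: frontier [C–E 23, C–D 24, C–F 25] → take C–E (23); add E.
Step 2: frontier [C–D 24, C–F 25, E–F 3] → take E–F (3); add F.
Step 3: frontier [C–D 24, B–F 8, F–G 10, D–F 21] → take B–F (8); add B.
Step 4: frontier [B–D 7, A–B 25, C–D 24, F–G 10, D–F 21] → take B–D (7); add D.
Step 5: frontier [A–B 25, F–G 10] → take F–G (10); add G.
Step 6: frontier [A–B 25, A–G 16] → take A–G (16); add A.
MST edges: C–E, E–F, B–F, B–D, F–G, A–G; total weight 23+3+8+7+10+16 = 67.

67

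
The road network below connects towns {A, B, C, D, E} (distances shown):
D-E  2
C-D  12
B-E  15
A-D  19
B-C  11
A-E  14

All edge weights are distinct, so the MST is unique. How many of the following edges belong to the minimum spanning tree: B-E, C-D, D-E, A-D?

2

Kruskal's algorithm — process edges by increasing weight (ties by edge label):
D-E (2): add — endpoints in different components.
B-C (11): add — endpoints in different components.
C-D (12): add — endpoints in different components.
A-E (14): add — endpoints in different components.
MST edge set: {D-E, B-C, C-D, A-E}.
Of the listed edges, {C-D, D-E} are in the MST → 2.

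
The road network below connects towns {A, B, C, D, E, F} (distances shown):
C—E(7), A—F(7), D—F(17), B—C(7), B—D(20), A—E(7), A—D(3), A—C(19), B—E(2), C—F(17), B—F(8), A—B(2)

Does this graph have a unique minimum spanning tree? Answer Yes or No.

Kruskal's algorithm — process edges by increasing weight (ties by edge label):
A—B (2): add — endpoints in different components.
B—E (2): add — endpoints in different components.
A—D (3): add — endpoints in different components.
A—E (7): skip — A and E already connected.
A—F (7): add — endpoints in different components.
B—C (7): add — endpoints in different components.
Non-tree edge C—E has weight 7, equal to the heaviest edge on its tree cycle — swapping gives another MST of the same weight. Not unique.

No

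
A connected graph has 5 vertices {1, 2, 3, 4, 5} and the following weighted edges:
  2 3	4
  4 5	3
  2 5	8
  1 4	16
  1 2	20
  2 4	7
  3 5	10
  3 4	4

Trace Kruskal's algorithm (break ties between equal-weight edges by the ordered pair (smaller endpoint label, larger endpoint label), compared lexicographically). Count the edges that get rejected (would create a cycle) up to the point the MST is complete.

3

Kruskal: consider edges lightest-first.
4 5 (3): add. Components now {1} {2} {3} {4,5}
2 3 (4): add. Components now {1} {2,3} {4,5}
3 4 (4): add. Components now {1} {2,3,4,5}
2 4 (7): skip — 2 and 4 already connected.
2 5 (8): skip — 2 and 5 already connected.
3 5 (10): skip — 3 and 5 already connected.
1 4 (16): add. Components now {1,2,3,4,5}
Edges rejected before the tree was complete: 3.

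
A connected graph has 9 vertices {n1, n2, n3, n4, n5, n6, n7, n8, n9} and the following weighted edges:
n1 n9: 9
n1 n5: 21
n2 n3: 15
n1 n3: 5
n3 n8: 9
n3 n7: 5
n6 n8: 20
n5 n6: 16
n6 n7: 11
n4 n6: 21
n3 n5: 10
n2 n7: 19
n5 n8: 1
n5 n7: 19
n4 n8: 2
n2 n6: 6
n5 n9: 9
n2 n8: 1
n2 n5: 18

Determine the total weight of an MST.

Sort edges by weight, then run Kruskal:
n2 n8 (1): add — endpoints in different components.
n5 n8 (1): add — endpoints in different components.
n4 n8 (2): add — endpoints in different components.
n1 n3 (5): add — endpoints in different components.
n3 n7 (5): add — endpoints in different components.
n2 n6 (6): add — endpoints in different components.
n1 n9 (9): add — endpoints in different components.
n3 n8 (9): add — endpoints in different components.
MST edges: n2 n8, n5 n8, n4 n8, n1 n3, n3 n7, n2 n6, n1 n9, n3 n8; total weight 1+1+2+5+5+6+9+9 = 38.

38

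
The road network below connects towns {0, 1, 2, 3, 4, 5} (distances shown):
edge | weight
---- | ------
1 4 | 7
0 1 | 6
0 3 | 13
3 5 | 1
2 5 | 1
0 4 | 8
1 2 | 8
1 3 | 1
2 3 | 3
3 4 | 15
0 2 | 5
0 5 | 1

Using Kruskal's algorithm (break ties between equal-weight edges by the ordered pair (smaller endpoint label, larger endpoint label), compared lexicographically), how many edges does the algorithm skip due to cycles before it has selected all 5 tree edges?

3

Sort edges by weight, then run Kruskal:
0 5 (1): add. Components now {0,5} {1} {2} {3} {4}
1 3 (1): add. Components now {0,5} {1,3} {2} {4}
2 5 (1): add. Components now {0,2,5} {1,3} {4}
3 5 (1): add. Components now {0,1,2,3,5} {4}
2 3 (3): skip — 2 and 3 already connected.
0 2 (5): skip — 0 and 2 already connected.
0 1 (6): skip — 0 and 1 already connected.
1 4 (7): add. Components now {0,1,2,3,4,5}
Edges rejected before the tree was complete: 3.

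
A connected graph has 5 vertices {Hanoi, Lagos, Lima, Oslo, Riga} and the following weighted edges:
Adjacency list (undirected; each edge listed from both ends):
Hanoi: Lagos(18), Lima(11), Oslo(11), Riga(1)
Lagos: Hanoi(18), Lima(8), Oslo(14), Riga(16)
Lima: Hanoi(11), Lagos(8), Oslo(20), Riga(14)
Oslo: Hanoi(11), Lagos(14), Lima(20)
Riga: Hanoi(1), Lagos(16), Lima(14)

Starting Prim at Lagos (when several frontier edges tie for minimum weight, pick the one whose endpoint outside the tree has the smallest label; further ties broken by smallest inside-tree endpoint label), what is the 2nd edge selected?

Hanoi-Lima

Prim, starting at Lagos.
Step 1: cheapest edge leaving the tree is Lagos Lima (8); add Lima.
Step 2: cheapest edge leaving the tree is Hanoi Lima (11); add Hanoi.
Step 3: cheapest edge leaving the tree is Hanoi Riga (1); add Riga.
Step 4: cheapest edge leaving the tree is Hanoi Oslo (11); add Oslo.
The 2nd edge added is Hanoi Lima.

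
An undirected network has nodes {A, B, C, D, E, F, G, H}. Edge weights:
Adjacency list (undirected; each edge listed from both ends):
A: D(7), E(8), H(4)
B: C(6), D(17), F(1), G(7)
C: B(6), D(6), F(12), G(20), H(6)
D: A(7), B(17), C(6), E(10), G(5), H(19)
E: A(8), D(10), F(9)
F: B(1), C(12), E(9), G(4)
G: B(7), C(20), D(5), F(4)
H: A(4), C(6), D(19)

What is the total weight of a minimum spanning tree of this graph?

34

Sort edges by weight, then run Kruskal:
B–F (1): add — endpoints in different components.
A–H (4): add — endpoints in different components.
F–G (4): add — endpoints in different components.
D–G (5): add — endpoints in different components.
B–C (6): add — endpoints in different components.
C–D (6): skip — C and D already connected.
C–H (6): add — endpoints in different components.
A–D (7): skip — A and D already connected.
B–G (7): skip — B and G already connected.
A–E (8): add — endpoints in different components.
MST edges: B–F, A–H, F–G, D–G, B–C, C–H, A–E; total weight 1+4+4+5+6+6+8 = 34.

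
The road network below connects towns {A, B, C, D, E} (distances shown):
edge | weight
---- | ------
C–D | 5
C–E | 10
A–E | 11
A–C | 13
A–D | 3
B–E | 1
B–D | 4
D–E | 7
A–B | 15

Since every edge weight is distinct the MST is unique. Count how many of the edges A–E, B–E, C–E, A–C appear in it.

Kruskal: consider edges lightest-first.
B–E (1): add — endpoints in different components.
A–D (3): add — endpoints in different components.
B–D (4): add — endpoints in different components.
C–D (5): add — endpoints in different components.
MST edge set: {B–E, A–D, B–D, C–D}.
Of the listed edges, {B–E} are in the MST → 1.

1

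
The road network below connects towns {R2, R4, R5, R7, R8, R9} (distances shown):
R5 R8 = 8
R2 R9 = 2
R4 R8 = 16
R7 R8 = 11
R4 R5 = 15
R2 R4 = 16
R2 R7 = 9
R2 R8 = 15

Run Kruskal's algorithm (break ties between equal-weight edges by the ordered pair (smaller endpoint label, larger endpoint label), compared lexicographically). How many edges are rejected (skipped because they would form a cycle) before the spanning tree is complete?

1

Sort edges by weight, then run Kruskal:
R2 R9 (2): add. Components now {R8} {R2,R9} {R5} {R7} {R4}
R5 R8 (8): add. Components now {R5,R8} {R2,R9} {R7} {R4}
R2 R7 (9): add. Components now {R5,R8} {R2,R7,R9} {R4}
R7 R8 (11): add. Components now {R2,R5,R7,R8,R9} {R4}
R2 R8 (15): skip — R8 and R2 already connected.
R4 R5 (15): add. Components now {R2,R4,R5,R7,R8,R9}
Edges rejected before the tree was complete: 1.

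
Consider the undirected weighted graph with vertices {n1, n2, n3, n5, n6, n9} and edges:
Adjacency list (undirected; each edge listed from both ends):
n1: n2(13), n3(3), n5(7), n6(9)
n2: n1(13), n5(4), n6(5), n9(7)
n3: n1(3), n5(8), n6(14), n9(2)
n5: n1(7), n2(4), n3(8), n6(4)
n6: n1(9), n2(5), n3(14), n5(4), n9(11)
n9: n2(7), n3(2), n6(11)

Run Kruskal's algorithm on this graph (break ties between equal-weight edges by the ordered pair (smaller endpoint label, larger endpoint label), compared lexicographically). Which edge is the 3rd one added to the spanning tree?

n2-n5

Sort edges by weight, then run Kruskal:
n3-n9 (2): add — endpoints in different components.
n1-n3 (3): add — endpoints in different components.
n2-n5 (4): add — endpoints in different components.
n5-n6 (4): add — endpoints in different components.
n2-n6 (5): skip — n6 and n2 already connected.
n1-n5 (7): add — endpoints in different components.
The 3rd edge added is n2-n5.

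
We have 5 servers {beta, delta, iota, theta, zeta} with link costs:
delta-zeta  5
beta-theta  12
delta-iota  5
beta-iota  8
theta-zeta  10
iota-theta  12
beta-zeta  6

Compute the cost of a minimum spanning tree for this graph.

Kruskal's algorithm — process edges by increasing weight (ties by edge label):
delta-iota (5): add. Components now {beta} {delta,iota} {theta} {zeta}
delta-zeta (5): add. Components now {beta} {delta,iota,zeta} {theta}
beta-zeta (6): add. Components now {beta,delta,iota,zeta} {theta}
beta-iota (8): skip — beta and iota already connected.
theta-zeta (10): add. Components now {beta,delta,iota,theta,zeta}
MST edges: delta-iota, delta-zeta, beta-zeta, theta-zeta; total weight 5+5+6+10 = 26.

26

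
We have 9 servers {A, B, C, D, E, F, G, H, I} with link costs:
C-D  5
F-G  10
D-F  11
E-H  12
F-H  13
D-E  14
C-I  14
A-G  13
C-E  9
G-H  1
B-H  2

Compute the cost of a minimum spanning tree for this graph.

Prim's algorithm from C:
Step 1: frontier [C-D 5, C-E 9, C-I 14] → take C-D (5); add D.
Step 2: frontier [C-E 9, C-I 14, D-F 11, D-E 14] → take C-E (9); add E.
Step 3: frontier [C-I 14, D-F 11, E-H 12] → take D-F (11); add F.
Step 4: frontier [C-I 14, E-H 12, F-G 10, F-H 13] → take F-G (10); add G.
Step 5: frontier [C-I 14, E-H 12, F-H 13, G-H 1, A-G 13] → take G-H (1); add H.
Step 6: frontier [C-I 14, A-G 13, B-H 2] → take B-H (2); add B.
Step 7: frontier [C-I 14, A-G 13] → take A-G (13); add A.
Step 8: frontier [C-I 14] → take C-I (14); add I.
MST edges: C-D, C-E, D-F, F-G, G-H, B-H, A-G, C-I; total weight 5+9+11+10+1+2+13+14 = 65.

65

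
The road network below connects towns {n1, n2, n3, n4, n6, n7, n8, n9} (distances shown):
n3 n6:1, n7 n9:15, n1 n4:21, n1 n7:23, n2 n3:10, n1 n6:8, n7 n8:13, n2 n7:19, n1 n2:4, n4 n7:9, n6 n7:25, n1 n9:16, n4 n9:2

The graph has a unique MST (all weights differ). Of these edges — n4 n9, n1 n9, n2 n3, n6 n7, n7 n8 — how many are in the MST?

3

Sort edges by weight, then run Kruskal:
n3 n6 (1): add — endpoints in different components.
n4 n9 (2): add — endpoints in different components.
n1 n2 (4): add — endpoints in different components.
n1 n6 (8): add — endpoints in different components.
n4 n7 (9): add — endpoints in different components.
n2 n3 (10): skip — n2 and n3 already connected.
n7 n8 (13): add — endpoints in different components.
n7 n9 (15): skip — n9 and n7 already connected.
n1 n9 (16): add — endpoints in different components.
MST edge set: {n3 n6, n4 n9, n1 n2, n1 n6, n4 n7, n7 n8, n1 n9}.
Of the listed edges, {n4 n9, n1 n9, n7 n8} are in the MST → 3.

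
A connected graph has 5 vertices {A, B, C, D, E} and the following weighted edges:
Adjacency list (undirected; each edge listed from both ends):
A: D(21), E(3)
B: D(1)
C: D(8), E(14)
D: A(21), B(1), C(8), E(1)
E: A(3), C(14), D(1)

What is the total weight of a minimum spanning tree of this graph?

13

Kruskal's algorithm — process edges by increasing weight (ties by edge label):
B-D (1): add. Components now {A} {B,D} {C} {E}
D-E (1): add. Components now {A} {B,D,E} {C}
A-E (3): add. Components now {A,B,D,E} {C}
C-D (8): add. Components now {A,B,C,D,E}
MST edges: B-D, D-E, A-E, C-D; total weight 1+1+3+8 = 13.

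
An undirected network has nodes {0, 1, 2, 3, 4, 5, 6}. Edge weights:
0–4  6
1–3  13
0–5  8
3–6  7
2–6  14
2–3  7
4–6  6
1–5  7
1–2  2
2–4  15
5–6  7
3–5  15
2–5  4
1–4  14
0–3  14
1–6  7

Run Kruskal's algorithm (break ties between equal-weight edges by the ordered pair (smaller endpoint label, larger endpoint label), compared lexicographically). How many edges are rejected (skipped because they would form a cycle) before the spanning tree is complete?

1

Kruskal's algorithm — process edges by increasing weight (ties by edge label):
1–2 (2): add. Components now {0} {1,2} {3} {4} {5} {6}
2–5 (4): add. Components now {0} {1,2,5} {3} {4} {6}
0–4 (6): add. Components now {0,4} {1,2,5} {3} {6}
4–6 (6): add. Components now {0,4,6} {1,2,5} {3}
1–5 (7): skip — 1 and 5 already connected.
1–6 (7): add. Components now {0,1,2,4,5,6} {3}
2–3 (7): add. Components now {0,1,2,3,4,5,6}
Edges rejected before the tree was complete: 1.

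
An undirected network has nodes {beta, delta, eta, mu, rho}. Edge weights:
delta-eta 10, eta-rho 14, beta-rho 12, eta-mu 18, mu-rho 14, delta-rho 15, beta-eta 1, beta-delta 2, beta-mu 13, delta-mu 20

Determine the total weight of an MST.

28

Grow the tree from delta using Prim:
Step 1: frontier [beta-delta 2, delta-eta 10, delta-rho 15, delta-mu 20] → take beta-delta (2); add beta.
Step 2: frontier [beta-eta 1, beta-rho 12, beta-mu 13, delta-eta 10, delta-rho 15, delta-mu 20] → take beta-eta (1); add eta.
Step 3: frontier [beta-rho 12, beta-mu 13, delta-rho 15, delta-mu 20, eta-rho 14, eta-mu 18] → take beta-rho (12); add rho.
Step 4: frontier [beta-mu 13, delta-mu 20, eta-mu 18, mu-rho 14] → take beta-mu (13); add mu.
MST edges: beta-delta, beta-eta, beta-rho, beta-mu; total weight 2+1+12+13 = 28.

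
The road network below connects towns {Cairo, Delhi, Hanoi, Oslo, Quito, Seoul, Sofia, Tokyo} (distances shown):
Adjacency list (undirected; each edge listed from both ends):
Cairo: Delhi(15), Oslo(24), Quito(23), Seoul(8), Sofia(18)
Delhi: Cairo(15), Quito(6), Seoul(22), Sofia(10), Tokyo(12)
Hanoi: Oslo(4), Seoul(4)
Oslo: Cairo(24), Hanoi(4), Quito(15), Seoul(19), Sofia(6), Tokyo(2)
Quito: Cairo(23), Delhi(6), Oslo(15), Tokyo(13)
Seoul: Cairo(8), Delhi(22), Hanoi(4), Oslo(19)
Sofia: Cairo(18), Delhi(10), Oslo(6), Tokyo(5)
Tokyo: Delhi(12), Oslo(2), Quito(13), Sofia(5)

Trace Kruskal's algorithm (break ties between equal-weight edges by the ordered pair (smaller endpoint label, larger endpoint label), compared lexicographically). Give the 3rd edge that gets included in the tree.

Kruskal's algorithm — process edges by increasing weight (ties by edge label):
Oslo Tokyo (2): add — endpoints in different components.
Hanoi Oslo (4): add — endpoints in different components.
Hanoi Seoul (4): add — endpoints in different components.
Sofia Tokyo (5): add — endpoints in different components.
Delhi Quito (6): add — endpoints in different components.
Oslo Sofia (6): skip — Oslo and Sofia already connected.
Cairo Seoul (8): add — endpoints in different components.
Delhi Sofia (10): add — endpoints in different components.
The 3rd edge added is Hanoi Seoul.

Hanoi-Seoul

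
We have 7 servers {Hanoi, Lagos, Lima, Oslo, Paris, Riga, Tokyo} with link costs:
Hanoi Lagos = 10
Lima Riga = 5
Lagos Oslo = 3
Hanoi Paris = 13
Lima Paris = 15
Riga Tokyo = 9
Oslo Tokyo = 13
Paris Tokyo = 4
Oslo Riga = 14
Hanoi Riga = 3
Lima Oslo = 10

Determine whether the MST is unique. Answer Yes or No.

No

Kruskal: consider edges lightest-first.
Hanoi Riga (3): add — endpoints in different components.
Lagos Oslo (3): add — endpoints in different components.
Paris Tokyo (4): add — endpoints in different components.
Lima Riga (5): add — endpoints in different components.
Riga Tokyo (9): add — endpoints in different components.
Hanoi Lagos (10): add — endpoints in different components.
Non-tree edge Lima Oslo has weight 10, equal to the heaviest edge on its tree cycle — swapping gives another MST of the same weight. Not unique.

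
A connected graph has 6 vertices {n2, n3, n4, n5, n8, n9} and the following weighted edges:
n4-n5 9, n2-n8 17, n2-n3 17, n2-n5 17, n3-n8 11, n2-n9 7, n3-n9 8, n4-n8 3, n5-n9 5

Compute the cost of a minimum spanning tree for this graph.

32

Kruskal: consider edges lightest-first.
n4-n8 (3): add. Components now {n4,n8} {n5} {n3} {n2} {n9}
n5-n9 (5): add. Components now {n4,n8} {n5,n9} {n3} {n2}
n2-n9 (7): add. Components now {n4,n8} {n2,n5,n9} {n3}
n3-n9 (8): add. Components now {n4,n8} {n2,n3,n5,n9}
n4-n5 (9): add. Components now {n2,n3,n4,n5,n8,n9}
MST edges: n4-n8, n5-n9, n2-n9, n3-n9, n4-n5; total weight 3+5+7+8+9 = 32.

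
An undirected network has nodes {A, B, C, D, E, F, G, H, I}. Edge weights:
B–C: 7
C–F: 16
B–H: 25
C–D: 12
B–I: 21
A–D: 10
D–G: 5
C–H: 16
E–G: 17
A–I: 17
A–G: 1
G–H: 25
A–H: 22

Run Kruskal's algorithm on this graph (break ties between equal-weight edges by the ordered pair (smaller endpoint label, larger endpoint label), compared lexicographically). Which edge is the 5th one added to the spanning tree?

C-F

Kruskal's algorithm — process edges by increasing weight (ties by edge label):
A–G (1): add — endpoints in different components.
D–G (5): add — endpoints in different components.
B–C (7): add — endpoints in different components.
A–D (10): skip — A and D already connected.
C–D (12): add — endpoints in different components.
C–F (16): add — endpoints in different components.
C–H (16): add — endpoints in different components.
A–I (17): add — endpoints in different components.
E–G (17): add — endpoints in different components.
The 5th edge added is C–F.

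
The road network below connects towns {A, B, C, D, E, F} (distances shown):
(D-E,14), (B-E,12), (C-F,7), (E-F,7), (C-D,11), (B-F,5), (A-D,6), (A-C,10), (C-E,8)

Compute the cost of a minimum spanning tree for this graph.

Kruskal's algorithm — process edges by increasing weight (ties by edge label):
B-F (5): add. Components now {A} {B,F} {C} {D} {E}
A-D (6): add. Components now {A,D} {B,F} {C} {E}
C-F (7): add. Components now {A,D} {B,C,F} {E}
E-F (7): add. Components now {A,D} {B,C,E,F}
C-E (8): skip — C and E already connected.
A-C (10): add. Components now {A,B,C,D,E,F}
MST edges: B-F, A-D, C-F, E-F, A-C; total weight 5+6+7+7+10 = 35.

35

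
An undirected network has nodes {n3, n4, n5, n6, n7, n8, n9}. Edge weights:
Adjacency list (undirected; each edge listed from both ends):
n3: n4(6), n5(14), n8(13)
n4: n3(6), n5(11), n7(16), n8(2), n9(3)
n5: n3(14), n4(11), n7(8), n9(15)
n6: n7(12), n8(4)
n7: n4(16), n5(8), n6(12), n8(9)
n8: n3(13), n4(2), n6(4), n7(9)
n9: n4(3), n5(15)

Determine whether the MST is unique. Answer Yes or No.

Kruskal: consider edges lightest-first.
n4–n8 (2): add. Components now {n4,n8} {n5} {n9} {n6} {n7} {n3}
n4–n9 (3): add. Components now {n4,n8,n9} {n5} {n6} {n7} {n3}
n6–n8 (4): add. Components now {n4,n6,n8,n9} {n5} {n7} {n3}
n3–n4 (6): add. Components now {n3,n4,n6,n8,n9} {n5} {n7}
n5–n7 (8): add. Components now {n3,n4,n6,n8,n9} {n5,n7}
n7–n8 (9): add. Components now {n3,n4,n5,n6,n7,n8,n9}
Every non-tree edge has weight strictly greater than the heaviest edge on the tree path between its endpoints, so the MST is unique.

Yes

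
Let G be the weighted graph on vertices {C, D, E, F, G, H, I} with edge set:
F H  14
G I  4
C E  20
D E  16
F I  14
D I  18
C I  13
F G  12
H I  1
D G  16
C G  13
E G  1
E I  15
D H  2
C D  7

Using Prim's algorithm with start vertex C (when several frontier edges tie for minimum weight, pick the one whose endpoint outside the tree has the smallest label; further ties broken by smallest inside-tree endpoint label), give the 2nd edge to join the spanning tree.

Grow the tree from C using Prim:
Step 1: cheapest edge leaving the tree is C D (7); add D.
Step 2: cheapest edge leaving the tree is D H (2); add H.
Step 3: cheapest edge leaving the tree is H I (1); add I.
Step 4: cheapest edge leaving the tree is G I (4); add G.
Step 5: cheapest edge leaving the tree is E G (1); add E.
Step 6: cheapest edge leaving the tree is F G (12); add F.
The 2nd edge added is D H.

D-H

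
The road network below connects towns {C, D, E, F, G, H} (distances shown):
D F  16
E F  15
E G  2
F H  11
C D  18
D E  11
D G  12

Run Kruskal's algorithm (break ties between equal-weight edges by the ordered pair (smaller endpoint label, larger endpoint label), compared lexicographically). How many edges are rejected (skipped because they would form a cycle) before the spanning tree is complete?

2

Kruskal: consider edges lightest-first.
E G (2): add — endpoints in different components.
D E (11): add — endpoints in different components.
F H (11): add — endpoints in different components.
D G (12): skip — D and G already connected.
E F (15): add — endpoints in different components.
D F (16): skip — D and F already connected.
C D (18): add — endpoints in different components.
Edges rejected before the tree was complete: 2.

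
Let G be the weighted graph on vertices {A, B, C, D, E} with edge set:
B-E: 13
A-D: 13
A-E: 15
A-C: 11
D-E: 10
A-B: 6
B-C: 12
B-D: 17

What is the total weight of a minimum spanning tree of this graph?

Grow the tree from C using Prim:
Step 1: cheapest edge leaving the tree is A-C (11); add A.
Step 2: cheapest edge leaving the tree is A-B (6); add B.
Step 3: cheapest edge leaving the tree is A-D (13); add D.
Step 4: cheapest edge leaving the tree is D-E (10); add E.
MST edges: A-C, A-B, A-D, D-E; total weight 11+6+13+10 = 40.

40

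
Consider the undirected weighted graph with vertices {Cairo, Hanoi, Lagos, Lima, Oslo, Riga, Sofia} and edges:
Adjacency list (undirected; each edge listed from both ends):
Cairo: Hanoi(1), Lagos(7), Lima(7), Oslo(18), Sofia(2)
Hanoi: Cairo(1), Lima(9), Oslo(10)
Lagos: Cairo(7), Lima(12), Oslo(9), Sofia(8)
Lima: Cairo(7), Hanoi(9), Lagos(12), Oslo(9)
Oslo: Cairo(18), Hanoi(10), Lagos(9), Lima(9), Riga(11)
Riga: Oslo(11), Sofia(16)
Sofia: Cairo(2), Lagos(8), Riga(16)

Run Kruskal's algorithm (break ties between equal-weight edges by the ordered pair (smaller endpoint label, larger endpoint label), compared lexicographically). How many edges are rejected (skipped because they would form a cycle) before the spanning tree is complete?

4

Kruskal: consider edges lightest-first.
Cairo—Hanoi (1): add. Components now {Riga} {Cairo,Hanoi} {Oslo} {Lima} {Sofia} {Lagos}
Cairo—Sofia (2): add. Components now {Riga} {Cairo,Hanoi,Sofia} {Oslo} {Lima} {Lagos}
Cairo—Lagos (7): add. Components now {Riga} {Cairo,Hanoi,Lagos,Sofia} {Oslo} {Lima}
Cairo—Lima (7): add. Components now {Riga} {Cairo,Hanoi,Lagos,Lima,Sofia} {Oslo}
Lagos—Sofia (8): skip — Sofia and Lagos already connected.
Hanoi—Lima (9): skip — Hanoi and Lima already connected.
Lagos—Oslo (9): add. Components now {Riga} {Cairo,Hanoi,Lagos,Lima,Oslo,Sofia}
Lima—Oslo (9): skip — Oslo and Lima already connected.
Hanoi—Oslo (10): skip — Hanoi and Oslo already connected.
Oslo—Riga (11): add. Components now {Cairo,Hanoi,Lagos,Lima,Oslo,Riga,Sofia}
Edges rejected before the tree was complete: 4.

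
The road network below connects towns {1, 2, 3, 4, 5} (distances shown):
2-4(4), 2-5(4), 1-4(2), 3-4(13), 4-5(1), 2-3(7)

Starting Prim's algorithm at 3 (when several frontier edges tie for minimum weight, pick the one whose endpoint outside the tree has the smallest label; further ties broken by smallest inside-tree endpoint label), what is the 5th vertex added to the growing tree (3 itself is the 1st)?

Grow the tree from 3 using Prim:
Step 1: cheapest edge leaving the tree is 2-3 (7); add 2.
Step 2: cheapest edge leaving the tree is 2-4 (4); add 4.
Step 3: cheapest edge leaving the tree is 4-5 (1); add 5.
Step 4: cheapest edge leaving the tree is 1-4 (2); add 1.
Vertex order: 3, 2, 4, 5, 1. The 5th vertex is 1.

1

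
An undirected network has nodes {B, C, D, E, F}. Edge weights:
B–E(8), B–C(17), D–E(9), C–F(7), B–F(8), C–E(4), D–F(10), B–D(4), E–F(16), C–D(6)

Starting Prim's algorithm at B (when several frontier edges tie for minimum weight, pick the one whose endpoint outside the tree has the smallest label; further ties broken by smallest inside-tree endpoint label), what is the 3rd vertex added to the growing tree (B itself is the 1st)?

Prim, starting at B.
Step 1: cheapest edge leaving the tree is B–D (4); add D.
Step 2: cheapest edge leaving the tree is C–D (6); add C.
Step 3: cheapest edge leaving the tree is C–E (4); add E.
Step 4: cheapest edge leaving the tree is C–F (7); add F.
Vertex order: B, D, C, E, F. The 3rd vertex is C.

C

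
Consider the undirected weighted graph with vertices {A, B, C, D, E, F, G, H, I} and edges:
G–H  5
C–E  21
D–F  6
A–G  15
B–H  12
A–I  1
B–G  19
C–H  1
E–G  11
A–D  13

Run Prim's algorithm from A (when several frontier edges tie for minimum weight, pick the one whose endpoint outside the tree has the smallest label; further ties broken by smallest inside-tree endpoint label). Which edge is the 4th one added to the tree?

A-G

Grow the tree from A using Prim:
Step 1: frontier [A–I 1, A–D 13, A–G 15] → take A–I (1); add I.
Step 2: frontier [A–D 13, A–G 15] → take A–D (13); add D.
Step 3: frontier [A–G 15, D–F 6] → take D–F (6); add F.
Step 4: frontier [A–G 15] → take A–G (15); add G.
Step 5: frontier [G–H 5, E–G 11, B–G 19] → take G–H (5); add H.
Step 6: frontier [E–G 11, B–G 19, C–H 1, B–H 12] → take C–H (1); add C.
Step 7: frontier [C–E 21, E–G 11, B–G 19, B–H 12] → take E–G (11); add E.
Step 8: frontier [B–G 19, B–H 12] → take B–H (12); add B.
The 4th edge added is A–G.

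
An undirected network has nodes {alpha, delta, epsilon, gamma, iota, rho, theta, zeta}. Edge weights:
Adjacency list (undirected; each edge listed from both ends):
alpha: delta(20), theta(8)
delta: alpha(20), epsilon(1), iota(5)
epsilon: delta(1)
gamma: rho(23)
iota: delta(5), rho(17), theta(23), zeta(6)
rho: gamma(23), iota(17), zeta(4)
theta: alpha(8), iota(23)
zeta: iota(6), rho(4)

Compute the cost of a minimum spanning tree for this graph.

Kruskal: consider edges lightest-first.
delta—epsilon (1): add — endpoints in different components.
rho—zeta (4): add — endpoints in different components.
delta—iota (5): add — endpoints in different components.
iota—zeta (6): add — endpoints in different components.
alpha—theta (8): add — endpoints in different components.
iota—rho (17): skip — rho and iota already connected.
alpha—delta (20): add — endpoints in different components.
gamma—rho (23): add — endpoints in different components.
MST edges: delta—epsilon, rho—zeta, delta—iota, iota—zeta, alpha—theta, alpha—delta, gamma—rho; total weight 1+4+5+6+8+20+23 = 67.

67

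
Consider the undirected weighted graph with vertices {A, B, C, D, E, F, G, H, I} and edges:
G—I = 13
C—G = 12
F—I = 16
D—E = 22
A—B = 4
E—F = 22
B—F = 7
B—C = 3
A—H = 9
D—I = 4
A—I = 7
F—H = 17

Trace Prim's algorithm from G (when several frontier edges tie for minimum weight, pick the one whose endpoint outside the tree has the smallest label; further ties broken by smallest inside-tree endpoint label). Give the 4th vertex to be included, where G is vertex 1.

A

Grow the tree from G using Prim:
Step 1: cheapest edge leaving the tree is C—G (12); add C.
Step 2: cheapest edge leaving the tree is B—C (3); add B.
Step 3: cheapest edge leaving the tree is A—B (4); add A.
Step 4: cheapest edge leaving the tree is B—F (7); add F.
Step 5: cheapest edge leaving the tree is A—I (7); add I.
Step 6: cheapest edge leaving the tree is D—I (4); add D.
Step 7: cheapest edge leaving the tree is A—H (9); add H.
Step 8: cheapest edge leaving the tree is D—E (22); add E.
Vertex order: G, C, B, A, F, I, D, H, E. The 4th vertex is A.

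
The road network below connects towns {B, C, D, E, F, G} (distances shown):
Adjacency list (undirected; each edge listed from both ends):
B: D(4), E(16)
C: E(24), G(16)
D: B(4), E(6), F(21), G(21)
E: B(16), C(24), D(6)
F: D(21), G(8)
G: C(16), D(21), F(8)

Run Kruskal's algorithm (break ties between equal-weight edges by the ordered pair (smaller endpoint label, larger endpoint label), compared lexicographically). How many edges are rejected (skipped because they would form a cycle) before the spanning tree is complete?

1

Sort edges by weight, then run Kruskal:
B-D (4): add. Components now {B,D} {C} {E} {F} {G}
D-E (6): add. Components now {B,D,E} {C} {F} {G}
F-G (8): add. Components now {B,D,E} {C} {F,G}
B-E (16): skip — B and E already connected.
C-G (16): add. Components now {B,D,E} {C,F,G}
D-F (21): add. Components now {B,C,D,E,F,G}
Edges rejected before the tree was complete: 1.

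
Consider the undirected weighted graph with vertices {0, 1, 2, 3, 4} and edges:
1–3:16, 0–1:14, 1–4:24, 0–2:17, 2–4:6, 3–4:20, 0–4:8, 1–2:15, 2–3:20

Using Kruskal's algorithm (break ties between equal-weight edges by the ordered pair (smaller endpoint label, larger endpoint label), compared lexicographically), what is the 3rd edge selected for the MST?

0-1

Kruskal: consider edges lightest-first.
2–4 (6): add. Components now {0} {1} {2,4} {3}
0–4 (8): add. Components now {0,2,4} {1} {3}
0–1 (14): add. Components now {0,1,2,4} {3}
1–2 (15): skip — 1 and 2 already connected.
1–3 (16): add. Components now {0,1,2,3,4}
The 3rd edge added is 0–1.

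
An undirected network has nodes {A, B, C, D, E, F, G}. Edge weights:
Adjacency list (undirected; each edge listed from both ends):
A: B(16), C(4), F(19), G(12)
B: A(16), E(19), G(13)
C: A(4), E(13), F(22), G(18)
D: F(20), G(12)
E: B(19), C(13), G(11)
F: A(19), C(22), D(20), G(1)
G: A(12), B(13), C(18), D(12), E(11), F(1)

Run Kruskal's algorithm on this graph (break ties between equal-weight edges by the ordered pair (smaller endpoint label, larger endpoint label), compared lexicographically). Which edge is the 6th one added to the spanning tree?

Kruskal's algorithm — process edges by increasing weight (ties by edge label):
F–G (1): add. Components now {A} {B} {C} {D} {E} {F,G}
A–C (4): add. Components now {A,C} {B} {D} {E} {F,G}
E–G (11): add. Components now {A,C} {B} {D} {E,F,G}
A–G (12): add. Components now {A,C,E,F,G} {B} {D}
D–G (12): add. Components now {A,C,D,E,F,G} {B}
B–G (13): add. Components now {A,B,C,D,E,F,G}
The 6th edge added is B–G.

B-G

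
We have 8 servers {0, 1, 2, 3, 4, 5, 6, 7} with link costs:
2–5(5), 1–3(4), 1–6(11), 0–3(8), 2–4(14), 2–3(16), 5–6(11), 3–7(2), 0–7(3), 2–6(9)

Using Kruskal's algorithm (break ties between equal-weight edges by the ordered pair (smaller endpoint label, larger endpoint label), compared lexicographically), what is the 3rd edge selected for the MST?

Sort edges by weight, then run Kruskal:
3–7 (2): add — endpoints in different components.
0–7 (3): add — endpoints in different components.
1–3 (4): add — endpoints in different components.
2–5 (5): add — endpoints in different components.
0–3 (8): skip — 0 and 3 already connected.
2–6 (9): add — endpoints in different components.
1–6 (11): add — endpoints in different components.
5–6 (11): skip — 5 and 6 already connected.
2–4 (14): add — endpoints in different components.
The 3rd edge added is 1–3.

1-3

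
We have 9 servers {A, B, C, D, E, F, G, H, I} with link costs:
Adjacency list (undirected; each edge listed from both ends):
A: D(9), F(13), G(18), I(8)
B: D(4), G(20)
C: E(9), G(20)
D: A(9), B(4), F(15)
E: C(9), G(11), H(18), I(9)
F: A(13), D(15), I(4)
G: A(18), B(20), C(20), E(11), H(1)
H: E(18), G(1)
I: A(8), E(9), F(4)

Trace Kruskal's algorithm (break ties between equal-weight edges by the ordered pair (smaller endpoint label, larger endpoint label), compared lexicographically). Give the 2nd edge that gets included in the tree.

Sort edges by weight, then run Kruskal:
G—H (1): add — endpoints in different components.
B—D (4): add — endpoints in different components.
F—I (4): add — endpoints in different components.
A—I (8): add — endpoints in different components.
A—D (9): add — endpoints in different components.
C—E (9): add — endpoints in different components.
E—I (9): add — endpoints in different components.
E—G (11): add — endpoints in different components.
The 2nd edge added is B—D.

B-D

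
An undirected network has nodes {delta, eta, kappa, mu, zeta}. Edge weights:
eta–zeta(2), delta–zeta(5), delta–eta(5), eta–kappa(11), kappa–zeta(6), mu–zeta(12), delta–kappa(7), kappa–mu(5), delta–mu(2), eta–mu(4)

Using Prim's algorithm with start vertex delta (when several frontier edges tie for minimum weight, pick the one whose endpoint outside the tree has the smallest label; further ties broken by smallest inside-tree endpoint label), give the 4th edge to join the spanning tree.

kappa-mu

Grow the tree from delta using Prim:
Step 1: cheapest edge leaving the tree is delta–mu (2); add mu.
Step 2: cheapest edge leaving the tree is eta–mu (4); add eta.
Step 3: cheapest edge leaving the tree is eta–zeta (2); add zeta.
Step 4: cheapest edge leaving the tree is kappa–mu (5); add kappa.
The 4th edge added is kappa–mu.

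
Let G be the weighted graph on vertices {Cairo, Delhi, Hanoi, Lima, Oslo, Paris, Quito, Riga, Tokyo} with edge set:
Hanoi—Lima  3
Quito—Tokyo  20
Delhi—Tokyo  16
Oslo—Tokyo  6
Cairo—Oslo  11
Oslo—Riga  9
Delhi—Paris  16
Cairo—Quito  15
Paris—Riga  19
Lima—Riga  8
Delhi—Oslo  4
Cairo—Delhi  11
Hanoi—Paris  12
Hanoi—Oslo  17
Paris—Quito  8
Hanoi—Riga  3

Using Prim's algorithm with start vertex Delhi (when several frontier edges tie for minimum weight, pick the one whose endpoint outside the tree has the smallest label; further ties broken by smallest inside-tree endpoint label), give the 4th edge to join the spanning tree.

Hanoi-Riga

Prim, starting at Delhi.
Step 1: cheapest edge leaving the tree is Delhi—Oslo (4); add Oslo.
Step 2: cheapest edge leaving the tree is Oslo—Tokyo (6); add Tokyo.
Step 3: cheapest edge leaving the tree is Oslo—Riga (9); add Riga.
Step 4: cheapest edge leaving the tree is Hanoi—Riga (3); add Hanoi.
Step 5: cheapest edge leaving the tree is Hanoi—Lima (3); add Lima.
Step 6: cheapest edge leaving the tree is Cairo—Delhi (11); add Cairo.
Step 7: cheapest edge leaving the tree is Hanoi—Paris (12); add Paris.
Step 8: cheapest edge leaving the tree is Paris—Quito (8); add Quito.
The 4th edge added is Hanoi—Riga.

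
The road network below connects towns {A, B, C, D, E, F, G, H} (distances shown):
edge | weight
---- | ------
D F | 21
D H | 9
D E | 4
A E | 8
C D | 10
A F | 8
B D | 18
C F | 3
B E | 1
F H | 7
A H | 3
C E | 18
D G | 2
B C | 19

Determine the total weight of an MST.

28

Kruskal's algorithm — process edges by increasing weight (ties by edge label):
B E (1): add — endpoints in different components.
D G (2): add — endpoints in different components.
A H (3): add — endpoints in different components.
C F (3): add — endpoints in different components.
D E (4): add — endpoints in different components.
F H (7): add — endpoints in different components.
A E (8): add — endpoints in different components.
MST edges: B E, D G, A H, C F, D E, F H, A E; total weight 1+2+3+3+4+7+8 = 28.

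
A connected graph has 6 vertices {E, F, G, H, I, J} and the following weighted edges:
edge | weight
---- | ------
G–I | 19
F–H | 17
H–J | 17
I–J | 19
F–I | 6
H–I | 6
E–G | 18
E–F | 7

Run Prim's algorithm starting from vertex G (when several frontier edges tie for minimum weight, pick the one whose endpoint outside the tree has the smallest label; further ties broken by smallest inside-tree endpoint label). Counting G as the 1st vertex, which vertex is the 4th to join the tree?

Prim, starting at G.
Step 1: cheapest edge leaving the tree is E–G (18); add E.
Step 2: cheapest edge leaving the tree is E–F (7); add F.
Step 3: cheapest edge leaving the tree is F–I (6); add I.
Step 4: cheapest edge leaving the tree is H–I (6); add H.
Step 5: cheapest edge leaving the tree is H–J (17); add J.
Vertex order: G, E, F, I, H, J. The 4th vertex is I.

I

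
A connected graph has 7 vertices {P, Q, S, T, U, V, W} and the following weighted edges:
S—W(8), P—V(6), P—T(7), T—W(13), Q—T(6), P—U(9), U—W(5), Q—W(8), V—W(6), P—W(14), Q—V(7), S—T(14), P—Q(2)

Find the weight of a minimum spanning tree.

Prim's algorithm from U:
Step 1: cheapest edge leaving the tree is U—W (5); add W.
Step 2: cheapest edge leaving the tree is V—W (6); add V.
Step 3: cheapest edge leaving the tree is P—V (6); add P.
Step 4: cheapest edge leaving the tree is P—Q (2); add Q.
Step 5: cheapest edge leaving the tree is Q—T (6); add T.
Step 6: cheapest edge leaving the tree is S—W (8); add S.
MST edges: U—W, V—W, P—V, P—Q, Q—T, S—W; total weight 5+6+6+2+6+8 = 33.

33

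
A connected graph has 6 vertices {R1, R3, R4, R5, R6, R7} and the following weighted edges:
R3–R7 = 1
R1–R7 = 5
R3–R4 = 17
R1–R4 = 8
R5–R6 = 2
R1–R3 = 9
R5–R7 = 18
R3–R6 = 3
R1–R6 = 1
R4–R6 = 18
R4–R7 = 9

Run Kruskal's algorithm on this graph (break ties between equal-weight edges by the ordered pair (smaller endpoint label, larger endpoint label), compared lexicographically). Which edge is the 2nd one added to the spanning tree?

Sort edges by weight, then run Kruskal:
R1–R6 (1): add — endpoints in different components.
R3–R7 (1): add — endpoints in different components.
R5–R6 (2): add — endpoints in different components.
R3–R6 (3): add — endpoints in different components.
R1–R7 (5): skip — R7 and R1 already connected.
R1–R4 (8): add — endpoints in different components.
The 2nd edge added is R3–R7.

R3-R7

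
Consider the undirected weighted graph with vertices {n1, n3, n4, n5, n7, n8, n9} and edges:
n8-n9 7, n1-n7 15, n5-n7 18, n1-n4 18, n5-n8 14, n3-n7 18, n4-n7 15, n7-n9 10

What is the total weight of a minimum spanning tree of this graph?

79

Sort edges by weight, then run Kruskal:
n8-n9 (7): add — endpoints in different components.
n7-n9 (10): add — endpoints in different components.
n5-n8 (14): add — endpoints in different components.
n1-n7 (15): add — endpoints in different components.
n4-n7 (15): add — endpoints in different components.
n1-n4 (18): skip — n1 and n4 already connected.
n3-n7 (18): add — endpoints in different components.
MST edges: n8-n9, n7-n9, n5-n8, n1-n7, n4-n7, n3-n7; total weight 7+10+14+15+15+18 = 79.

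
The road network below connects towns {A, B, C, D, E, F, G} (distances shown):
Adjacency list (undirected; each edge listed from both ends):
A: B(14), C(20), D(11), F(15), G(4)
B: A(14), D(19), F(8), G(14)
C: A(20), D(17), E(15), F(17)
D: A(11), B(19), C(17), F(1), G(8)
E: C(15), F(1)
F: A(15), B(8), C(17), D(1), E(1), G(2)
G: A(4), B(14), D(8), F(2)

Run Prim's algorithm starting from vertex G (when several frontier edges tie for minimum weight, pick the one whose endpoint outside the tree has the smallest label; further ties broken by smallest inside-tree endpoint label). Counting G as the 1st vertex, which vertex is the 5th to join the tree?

Prim's algorithm from G:
Step 1: cheapest edge leaving the tree is F G (2); add F.
Step 2: cheapest edge leaving the tree is D F (1); add D.
Step 3: cheapest edge leaving the tree is E F (1); add E.
Step 4: cheapest edge leaving the tree is A G (4); add A.
Step 5: cheapest edge leaving the tree is B F (8); add B.
Step 6: cheapest edge leaving the tree is C E (15); add C.
Vertex order: G, F, D, E, A, B, C. The 5th vertex is A.

A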